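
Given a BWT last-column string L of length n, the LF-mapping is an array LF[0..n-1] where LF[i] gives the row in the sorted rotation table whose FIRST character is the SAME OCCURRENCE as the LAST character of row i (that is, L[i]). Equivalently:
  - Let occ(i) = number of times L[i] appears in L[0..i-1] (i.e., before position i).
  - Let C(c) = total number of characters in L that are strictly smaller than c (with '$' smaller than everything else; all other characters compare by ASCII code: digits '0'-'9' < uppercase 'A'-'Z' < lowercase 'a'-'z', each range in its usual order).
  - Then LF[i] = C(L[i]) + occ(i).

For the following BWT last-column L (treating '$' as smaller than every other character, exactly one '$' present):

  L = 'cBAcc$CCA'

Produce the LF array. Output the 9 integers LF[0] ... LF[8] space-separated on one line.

Char counts: '$':1, 'A':2, 'B':1, 'C':2, 'c':3
C (first-col start): C('$')=0, C('A')=1, C('B')=3, C('C')=4, C('c')=6
L[0]='c': occ=0, LF[0]=C('c')+0=6+0=6
L[1]='B': occ=0, LF[1]=C('B')+0=3+0=3
L[2]='A': occ=0, LF[2]=C('A')+0=1+0=1
L[3]='c': occ=1, LF[3]=C('c')+1=6+1=7
L[4]='c': occ=2, LF[4]=C('c')+2=6+2=8
L[5]='$': occ=0, LF[5]=C('$')+0=0+0=0
L[6]='C': occ=0, LF[6]=C('C')+0=4+0=4
L[7]='C': occ=1, LF[7]=C('C')+1=4+1=5
L[8]='A': occ=1, LF[8]=C('A')+1=1+1=2

Answer: 6 3 1 7 8 0 4 5 2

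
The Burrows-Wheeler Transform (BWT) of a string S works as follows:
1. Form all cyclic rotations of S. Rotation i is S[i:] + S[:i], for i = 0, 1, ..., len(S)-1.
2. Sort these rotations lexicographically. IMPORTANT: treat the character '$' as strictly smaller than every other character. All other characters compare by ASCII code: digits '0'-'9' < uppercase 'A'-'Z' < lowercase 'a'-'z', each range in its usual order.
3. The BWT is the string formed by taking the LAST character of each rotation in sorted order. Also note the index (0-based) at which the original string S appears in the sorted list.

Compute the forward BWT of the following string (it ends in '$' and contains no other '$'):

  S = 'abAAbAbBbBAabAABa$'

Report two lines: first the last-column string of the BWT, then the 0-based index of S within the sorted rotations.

All 18 rotations (rotation i = S[i:]+S[:i]):
  rot[0] = abAAbAbBbBAabAABa$
  rot[1] = bAAbAbBbBAabAABa$a
  rot[2] = AAbAbBbBAabAABa$ab
  rot[3] = AbAbBbBAabAABa$abA
  rot[4] = bAbBbBAabAABa$abAA
  rot[5] = AbBbBAabAABa$abAAb
  rot[6] = bBbBAabAABa$abAAbA
  rot[7] = BbBAabAABa$abAAbAb
  rot[8] = bBAabAABa$abAAbAbB
  rot[9] = BAabAABa$abAAbAbBb
  rot[10] = AabAABa$abAAbAbBbB
  rot[11] = abAABa$abAAbAbBbBA
  rot[12] = bAABa$abAAbAbBbBAa
  rot[13] = AABa$abAAbAbBbBAab
  rot[14] = ABa$abAAbAbBbBAabA
  rot[15] = Ba$abAAbAbBbBAabAA
  rot[16] = a$abAAbAbBbBAabAAB
  rot[17] = $abAAbAbBbBAabAABa
Sorted (with $ < everything):
  sorted[0] = $abAAbAbBbBAabAABa  (last char: 'a')
  sorted[1] = AABa$abAAbAbBbBAab  (last char: 'b')
  sorted[2] = AAbAbBbBAabAABa$ab  (last char: 'b')
  sorted[3] = ABa$abAAbAbBbBAabA  (last char: 'A')
  sorted[4] = AabAABa$abAAbAbBbB  (last char: 'B')
  sorted[5] = AbAbBbBAabAABa$abA  (last char: 'A')
  sorted[6] = AbBbBAabAABa$abAAb  (last char: 'b')
  sorted[7] = BAabAABa$abAAbAbBb  (last char: 'b')
  sorted[8] = Ba$abAAbAbBbBAabAA  (last char: 'A')
  sorted[9] = BbBAabAABa$abAAbAb  (last char: 'b')
  sorted[10] = a$abAAbAbBbBAabAAB  (last char: 'B')
  sorted[11] = abAABa$abAAbAbBbBA  (last char: 'A')
  sorted[12] = abAAbAbBbBAabAABa$  (last char: '$')
  sorted[13] = bAABa$abAAbAbBbBAa  (last char: 'a')
  sorted[14] = bAAbAbBbBAabAABa$a  (last char: 'a')
  sorted[15] = bAbBbBAabAABa$abAA  (last char: 'A')
  sorted[16] = bBAabAABa$abAAbAbB  (last char: 'B')
  sorted[17] = bBbBAabAABa$abAAbA  (last char: 'A')
Last column: abbABAbbAbBA$aaABA
Original string S is at sorted index 12

Answer: abbABAbbAbBA$aaABA
12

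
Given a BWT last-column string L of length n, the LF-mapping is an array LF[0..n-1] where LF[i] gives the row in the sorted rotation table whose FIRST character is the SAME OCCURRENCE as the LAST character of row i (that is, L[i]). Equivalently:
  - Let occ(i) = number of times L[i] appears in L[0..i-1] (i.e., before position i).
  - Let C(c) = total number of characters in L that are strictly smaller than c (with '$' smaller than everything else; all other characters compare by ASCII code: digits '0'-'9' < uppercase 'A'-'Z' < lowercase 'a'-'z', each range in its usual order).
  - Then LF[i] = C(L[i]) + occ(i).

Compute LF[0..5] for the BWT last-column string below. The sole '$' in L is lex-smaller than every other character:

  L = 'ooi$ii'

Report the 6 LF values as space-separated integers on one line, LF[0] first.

Char counts: '$':1, 'i':3, 'o':2
C (first-col start): C('$')=0, C('i')=1, C('o')=4
L[0]='o': occ=0, LF[0]=C('o')+0=4+0=4
L[1]='o': occ=1, LF[1]=C('o')+1=4+1=5
L[2]='i': occ=0, LF[2]=C('i')+0=1+0=1
L[3]='$': occ=0, LF[3]=C('$')+0=0+0=0
L[4]='i': occ=1, LF[4]=C('i')+1=1+1=2
L[5]='i': occ=2, LF[5]=C('i')+2=1+2=3

Answer: 4 5 1 0 2 3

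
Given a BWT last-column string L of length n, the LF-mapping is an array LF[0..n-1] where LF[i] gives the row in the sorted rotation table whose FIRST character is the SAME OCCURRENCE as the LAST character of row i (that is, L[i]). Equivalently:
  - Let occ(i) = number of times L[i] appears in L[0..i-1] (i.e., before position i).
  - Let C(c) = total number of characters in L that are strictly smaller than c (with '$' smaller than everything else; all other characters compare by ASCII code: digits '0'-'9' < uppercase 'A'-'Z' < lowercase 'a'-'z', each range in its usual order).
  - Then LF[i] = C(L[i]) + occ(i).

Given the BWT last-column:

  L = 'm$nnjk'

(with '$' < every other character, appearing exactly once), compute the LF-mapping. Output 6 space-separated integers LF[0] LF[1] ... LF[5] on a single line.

Answer: 3 0 4 5 1 2

Derivation:
Char counts: '$':1, 'j':1, 'k':1, 'm':1, 'n':2
C (first-col start): C('$')=0, C('j')=1, C('k')=2, C('m')=3, C('n')=4
L[0]='m': occ=0, LF[0]=C('m')+0=3+0=3
L[1]='$': occ=0, LF[1]=C('$')+0=0+0=0
L[2]='n': occ=0, LF[2]=C('n')+0=4+0=4
L[3]='n': occ=1, LF[3]=C('n')+1=4+1=5
L[4]='j': occ=0, LF[4]=C('j')+0=1+0=1
L[5]='k': occ=0, LF[5]=C('k')+0=2+0=2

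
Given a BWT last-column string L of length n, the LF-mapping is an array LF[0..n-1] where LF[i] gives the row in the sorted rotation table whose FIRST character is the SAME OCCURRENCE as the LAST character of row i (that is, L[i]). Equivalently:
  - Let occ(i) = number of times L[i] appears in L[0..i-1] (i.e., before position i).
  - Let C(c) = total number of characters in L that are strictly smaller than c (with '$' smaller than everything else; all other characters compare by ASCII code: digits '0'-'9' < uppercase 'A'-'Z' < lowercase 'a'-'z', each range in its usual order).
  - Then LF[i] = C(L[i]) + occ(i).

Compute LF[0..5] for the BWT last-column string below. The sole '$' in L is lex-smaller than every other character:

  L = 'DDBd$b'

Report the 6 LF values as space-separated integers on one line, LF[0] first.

Answer: 2 3 1 5 0 4

Derivation:
Char counts: '$':1, 'B':1, 'D':2, 'b':1, 'd':1
C (first-col start): C('$')=0, C('B')=1, C('D')=2, C('b')=4, C('d')=5
L[0]='D': occ=0, LF[0]=C('D')+0=2+0=2
L[1]='D': occ=1, LF[1]=C('D')+1=2+1=3
L[2]='B': occ=0, LF[2]=C('B')+0=1+0=1
L[3]='d': occ=0, LF[3]=C('d')+0=5+0=5
L[4]='$': occ=0, LF[4]=C('$')+0=0+0=0
L[5]='b': occ=0, LF[5]=C('b')+0=4+0=4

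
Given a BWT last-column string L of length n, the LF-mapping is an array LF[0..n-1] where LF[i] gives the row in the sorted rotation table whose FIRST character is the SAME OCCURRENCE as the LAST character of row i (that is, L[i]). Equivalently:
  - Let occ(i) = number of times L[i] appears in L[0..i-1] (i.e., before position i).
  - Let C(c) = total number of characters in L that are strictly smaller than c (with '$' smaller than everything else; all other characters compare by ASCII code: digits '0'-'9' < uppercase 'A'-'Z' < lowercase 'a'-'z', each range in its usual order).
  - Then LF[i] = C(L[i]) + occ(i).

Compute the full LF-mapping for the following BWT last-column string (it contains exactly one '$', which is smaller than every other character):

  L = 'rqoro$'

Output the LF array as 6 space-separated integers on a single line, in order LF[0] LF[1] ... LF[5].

Answer: 4 3 1 5 2 0

Derivation:
Char counts: '$':1, 'o':2, 'q':1, 'r':2
C (first-col start): C('$')=0, C('o')=1, C('q')=3, C('r')=4
L[0]='r': occ=0, LF[0]=C('r')+0=4+0=4
L[1]='q': occ=0, LF[1]=C('q')+0=3+0=3
L[2]='o': occ=0, LF[2]=C('o')+0=1+0=1
L[3]='r': occ=1, LF[3]=C('r')+1=4+1=5
L[4]='o': occ=1, LF[4]=C('o')+1=1+1=2
L[5]='$': occ=0, LF[5]=C('$')+0=0+0=0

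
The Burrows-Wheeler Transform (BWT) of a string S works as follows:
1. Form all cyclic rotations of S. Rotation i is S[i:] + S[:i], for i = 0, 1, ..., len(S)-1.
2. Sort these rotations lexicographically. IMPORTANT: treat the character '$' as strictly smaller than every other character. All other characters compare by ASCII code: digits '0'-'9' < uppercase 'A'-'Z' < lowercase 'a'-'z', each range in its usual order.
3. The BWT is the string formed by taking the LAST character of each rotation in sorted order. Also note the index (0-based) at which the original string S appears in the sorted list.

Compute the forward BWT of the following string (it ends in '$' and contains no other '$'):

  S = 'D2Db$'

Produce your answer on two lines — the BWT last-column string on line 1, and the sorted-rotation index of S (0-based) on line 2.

All 5 rotations (rotation i = S[i:]+S[:i]):
  rot[0] = D2Db$
  rot[1] = 2Db$D
  rot[2] = Db$D2
  rot[3] = b$D2D
  rot[4] = $D2Db
Sorted (with $ < everything):
  sorted[0] = $D2Db  (last char: 'b')
  sorted[1] = 2Db$D  (last char: 'D')
  sorted[2] = D2Db$  (last char: '$')
  sorted[3] = Db$D2  (last char: '2')
  sorted[4] = b$D2D  (last char: 'D')
Last column: bD$2D
Original string S is at sorted index 2

Answer: bD$2D
2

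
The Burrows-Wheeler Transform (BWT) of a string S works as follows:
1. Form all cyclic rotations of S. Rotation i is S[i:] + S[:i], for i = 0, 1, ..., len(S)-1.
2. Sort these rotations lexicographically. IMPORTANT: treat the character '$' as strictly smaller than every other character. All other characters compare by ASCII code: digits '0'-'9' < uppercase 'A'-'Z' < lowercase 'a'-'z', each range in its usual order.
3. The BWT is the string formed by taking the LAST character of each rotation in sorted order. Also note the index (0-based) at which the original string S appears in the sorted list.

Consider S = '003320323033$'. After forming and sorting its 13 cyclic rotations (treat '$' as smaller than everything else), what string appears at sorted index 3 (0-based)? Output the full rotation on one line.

Answer: 033$003320323

Derivation:
All 13 rotations (rotation i = S[i:]+S[:i]):
  rot[0] = 003320323033$
  rot[1] = 03320323033$0
  rot[2] = 3320323033$00
  rot[3] = 320323033$003
  rot[4] = 20323033$0033
  rot[5] = 0323033$00332
  rot[6] = 323033$003320
  rot[7] = 23033$0033203
  rot[8] = 3033$00332032
  rot[9] = 033$003320323
  rot[10] = 33$0033203230
  rot[11] = 3$00332032303
  rot[12] = $003320323033
Sorted (with $ < everything):
  sorted[0] = $003320323033
  sorted[1] = 003320323033$
  sorted[2] = 0323033$00332
  sorted[3] = 033$003320323
  sorted[4] = 03320323033$0
  sorted[5] = 20323033$0033
  sorted[6] = 23033$0033203
  sorted[7] = 3$00332032303
  sorted[8] = 3033$00332032
  sorted[9] = 320323033$003
  sorted[10] = 323033$003320
  sorted[11] = 33$0033203230
  sorted[12] = 3320323033$00
sorted[3] = 033$003320323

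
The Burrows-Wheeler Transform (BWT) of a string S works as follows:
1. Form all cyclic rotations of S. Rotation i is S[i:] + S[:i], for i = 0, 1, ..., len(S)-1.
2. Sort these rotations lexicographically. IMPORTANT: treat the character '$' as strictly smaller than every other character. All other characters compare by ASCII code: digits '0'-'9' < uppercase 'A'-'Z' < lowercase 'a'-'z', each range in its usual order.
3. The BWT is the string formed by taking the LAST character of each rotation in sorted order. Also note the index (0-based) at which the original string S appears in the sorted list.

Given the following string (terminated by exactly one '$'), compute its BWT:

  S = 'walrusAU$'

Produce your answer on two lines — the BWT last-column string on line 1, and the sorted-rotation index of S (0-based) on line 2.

Answer: UsAwalur$
8

Derivation:
All 9 rotations (rotation i = S[i:]+S[:i]):
  rot[0] = walrusAU$
  rot[1] = alrusAU$w
  rot[2] = lrusAU$wa
  rot[3] = rusAU$wal
  rot[4] = usAU$walr
  rot[5] = sAU$walru
  rot[6] = AU$walrus
  rot[7] = U$walrusA
  rot[8] = $walrusAU
Sorted (with $ < everything):
  sorted[0] = $walrusAU  (last char: 'U')
  sorted[1] = AU$walrus  (last char: 's')
  sorted[2] = U$walrusA  (last char: 'A')
  sorted[3] = alrusAU$w  (last char: 'w')
  sorted[4] = lrusAU$wa  (last char: 'a')
  sorted[5] = rusAU$wal  (last char: 'l')
  sorted[6] = sAU$walru  (last char: 'u')
  sorted[7] = usAU$walr  (last char: 'r')
  sorted[8] = walrusAU$  (last char: '$')
Last column: UsAwalur$
Original string S is at sorted index 8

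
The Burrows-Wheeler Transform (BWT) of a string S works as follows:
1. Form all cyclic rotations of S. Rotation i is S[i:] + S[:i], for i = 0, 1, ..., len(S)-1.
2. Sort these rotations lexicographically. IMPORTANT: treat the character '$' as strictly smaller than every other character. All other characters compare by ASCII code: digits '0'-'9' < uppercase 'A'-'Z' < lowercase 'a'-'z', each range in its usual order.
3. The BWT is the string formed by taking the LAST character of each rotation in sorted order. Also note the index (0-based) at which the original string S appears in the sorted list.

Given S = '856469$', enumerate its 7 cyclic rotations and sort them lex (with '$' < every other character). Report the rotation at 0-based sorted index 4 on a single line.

Answer: 69$8564

Derivation:
All 7 rotations (rotation i = S[i:]+S[:i]):
  rot[0] = 856469$
  rot[1] = 56469$8
  rot[2] = 6469$85
  rot[3] = 469$856
  rot[4] = 69$8564
  rot[5] = 9$85646
  rot[6] = $856469
Sorted (with $ < everything):
  sorted[0] = $856469
  sorted[1] = 469$856
  sorted[2] = 56469$8
  sorted[3] = 6469$85
  sorted[4] = 69$8564
  sorted[5] = 856469$
  sorted[6] = 9$85646
sorted[4] = 69$8564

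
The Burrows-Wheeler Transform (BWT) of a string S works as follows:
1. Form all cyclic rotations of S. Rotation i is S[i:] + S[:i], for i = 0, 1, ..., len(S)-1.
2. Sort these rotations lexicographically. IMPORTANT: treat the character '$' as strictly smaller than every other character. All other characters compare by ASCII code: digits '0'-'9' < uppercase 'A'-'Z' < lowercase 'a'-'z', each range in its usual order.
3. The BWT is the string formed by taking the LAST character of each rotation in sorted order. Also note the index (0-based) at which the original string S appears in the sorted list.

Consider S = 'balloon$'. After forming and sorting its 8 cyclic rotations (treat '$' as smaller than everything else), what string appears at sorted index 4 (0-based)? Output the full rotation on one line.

Answer: loon$bal

Derivation:
All 8 rotations (rotation i = S[i:]+S[:i]):
  rot[0] = balloon$
  rot[1] = alloon$b
  rot[2] = lloon$ba
  rot[3] = loon$bal
  rot[4] = oon$ball
  rot[5] = on$ballo
  rot[6] = n$balloo
  rot[7] = $balloon
Sorted (with $ < everything):
  sorted[0] = $balloon
  sorted[1] = alloon$b
  sorted[2] = balloon$
  sorted[3] = lloon$ba
  sorted[4] = loon$bal
  sorted[5] = n$balloo
  sorted[6] = on$ballo
  sorted[7] = oon$ball
sorted[4] = loon$bal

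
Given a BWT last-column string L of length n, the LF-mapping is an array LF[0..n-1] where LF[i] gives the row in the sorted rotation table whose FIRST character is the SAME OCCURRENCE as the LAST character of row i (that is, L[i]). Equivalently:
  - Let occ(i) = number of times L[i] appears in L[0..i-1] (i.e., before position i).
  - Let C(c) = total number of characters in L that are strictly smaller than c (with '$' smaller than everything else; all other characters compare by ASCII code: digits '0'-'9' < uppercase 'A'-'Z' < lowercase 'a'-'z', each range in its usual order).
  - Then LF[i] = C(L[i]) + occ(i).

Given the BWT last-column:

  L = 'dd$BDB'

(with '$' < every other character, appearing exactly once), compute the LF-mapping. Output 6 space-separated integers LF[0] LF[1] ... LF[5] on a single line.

Char counts: '$':1, 'B':2, 'D':1, 'd':2
C (first-col start): C('$')=0, C('B')=1, C('D')=3, C('d')=4
L[0]='d': occ=0, LF[0]=C('d')+0=4+0=4
L[1]='d': occ=1, LF[1]=C('d')+1=4+1=5
L[2]='$': occ=0, LF[2]=C('$')+0=0+0=0
L[3]='B': occ=0, LF[3]=C('B')+0=1+0=1
L[4]='D': occ=0, LF[4]=C('D')+0=3+0=3
L[5]='B': occ=1, LF[5]=C('B')+1=1+1=2

Answer: 4 5 0 1 3 2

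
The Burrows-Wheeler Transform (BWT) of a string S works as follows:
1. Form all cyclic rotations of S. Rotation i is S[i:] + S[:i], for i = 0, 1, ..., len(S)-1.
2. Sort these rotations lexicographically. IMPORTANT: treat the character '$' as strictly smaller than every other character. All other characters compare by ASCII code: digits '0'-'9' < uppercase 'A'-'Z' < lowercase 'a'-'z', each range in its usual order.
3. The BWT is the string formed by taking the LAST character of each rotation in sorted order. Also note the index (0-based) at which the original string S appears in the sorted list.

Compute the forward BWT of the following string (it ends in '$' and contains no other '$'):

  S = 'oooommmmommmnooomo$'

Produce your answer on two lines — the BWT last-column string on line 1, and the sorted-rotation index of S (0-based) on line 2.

Answer: ooommmmommmomoooon$
18

Derivation:
All 19 rotations (rotation i = S[i:]+S[:i]):
  rot[0] = oooommmmommmnooomo$
  rot[1] = ooommmmommmnooomo$o
  rot[2] = oommmmommmnooomo$oo
  rot[3] = ommmmommmnooomo$ooo
  rot[4] = mmmmommmnooomo$oooo
  rot[5] = mmmommmnooomo$oooom
  rot[6] = mmommmnooomo$oooomm
  rot[7] = mommmnooomo$oooommm
  rot[8] = ommmnooomo$oooommmm
  rot[9] = mmmnooomo$oooommmmo
  rot[10] = mmnooomo$oooommmmom
  rot[11] = mnooomo$oooommmmomm
  rot[12] = nooomo$oooommmmommm
  rot[13] = ooomo$oooommmmommmn
  rot[14] = oomo$oooommmmommmno
  rot[15] = omo$oooommmmommmnoo
  rot[16] = mo$oooommmmommmnooo
  rot[17] = o$oooommmmommmnooom
  rot[18] = $oooommmmommmnooomo
Sorted (with $ < everything):
  sorted[0] = $oooommmmommmnooomo  (last char: 'o')
  sorted[1] = mmmmommmnooomo$oooo  (last char: 'o')
  sorted[2] = mmmnooomo$oooommmmo  (last char: 'o')
  sorted[3] = mmmommmnooomo$oooom  (last char: 'm')
  sorted[4] = mmnooomo$oooommmmom  (last char: 'm')
  sorted[5] = mmommmnooomo$oooomm  (last char: 'm')
  sorted[6] = mnooomo$oooommmmomm  (last char: 'm')
  sorted[7] = mo$oooommmmommmnooo  (last char: 'o')
  sorted[8] = mommmnooomo$oooommm  (last char: 'm')
  sorted[9] = nooomo$oooommmmommm  (last char: 'm')
  sorted[10] = o$oooommmmommmnooom  (last char: 'm')
  sorted[11] = ommmmommmnooomo$ooo  (last char: 'o')
  sorted[12] = ommmnooomo$oooommmm  (last char: 'm')
  sorted[13] = omo$oooommmmommmnoo  (last char: 'o')
  sorted[14] = oommmmommmnooomo$oo  (last char: 'o')
  sorted[15] = oomo$oooommmmommmno  (last char: 'o')
  sorted[16] = ooommmmommmnooomo$o  (last char: 'o')
  sorted[17] = ooomo$oooommmmommmn  (last char: 'n')
  sorted[18] = oooommmmommmnooomo$  (last char: '$')
Last column: ooommmmommmomoooon$
Original string S is at sorted index 18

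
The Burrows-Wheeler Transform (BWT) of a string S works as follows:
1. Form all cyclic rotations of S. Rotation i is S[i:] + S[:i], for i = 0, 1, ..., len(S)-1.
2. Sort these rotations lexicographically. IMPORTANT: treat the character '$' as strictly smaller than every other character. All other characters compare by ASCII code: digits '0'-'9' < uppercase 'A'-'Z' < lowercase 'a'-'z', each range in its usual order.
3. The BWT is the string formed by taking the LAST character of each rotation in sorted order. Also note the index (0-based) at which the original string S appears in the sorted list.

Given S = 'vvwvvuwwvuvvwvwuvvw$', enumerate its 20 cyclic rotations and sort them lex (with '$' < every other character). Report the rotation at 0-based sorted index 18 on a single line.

Answer: wvwuvvw$vvwvvuwwvuvv

Derivation:
All 20 rotations (rotation i = S[i:]+S[:i]):
  rot[0] = vvwvvuwwvuvvwvwuvvw$
  rot[1] = vwvvuwwvuvvwvwuvvw$v
  rot[2] = wvvuwwvuvvwvwuvvw$vv
  rot[3] = vvuwwvuvvwvwuvvw$vvw
  rot[4] = vuwwvuvvwvwuvvw$vvwv
  rot[5] = uwwvuvvwvwuvvw$vvwvv
  rot[6] = wwvuvvwvwuvvw$vvwvvu
  rot[7] = wvuvvwvwuvvw$vvwvvuw
  rot[8] = vuvvwvwuvvw$vvwvvuww
  rot[9] = uvvwvwuvvw$vvwvvuwwv
  rot[10] = vvwvwuvvw$vvwvvuwwvu
  rot[11] = vwvwuvvw$vvwvvuwwvuv
  rot[12] = wvwuvvw$vvwvvuwwvuvv
  rot[13] = vwuvvw$vvwvvuwwvuvvw
  rot[14] = wuvvw$vvwvvuwwvuvvwv
  rot[15] = uvvw$vvwvvuwwvuvvwvw
  rot[16] = vvw$vvwvvuwwvuvvwvwu
  rot[17] = vw$vvwvvuwwvuvvwvwuv
  rot[18] = w$vvwvvuwwvuvvwvwuvv
  rot[19] = $vvwvvuwwvuvvwvwuvvw
Sorted (with $ < everything):
  sorted[0] = $vvwvvuwwvuvvwvwuvvw
  sorted[1] = uvvw$vvwvvuwwvuvvwvw
  sorted[2] = uvvwvwuvvw$vvwvvuwwv
  sorted[3] = uwwvuvvwvwuvvw$vvwvv
  sorted[4] = vuvvwvwuvvw$vvwvvuww
  sorted[5] = vuwwvuvvwvwuvvw$vvwv
  sorted[6] = vvuwwvuvvwvwuvvw$vvw
  sorted[7] = vvw$vvwvvuwwvuvvwvwu
  sorted[8] = vvwvvuwwvuvvwvwuvvw$
  sorted[9] = vvwvwuvvw$vvwvvuwwvu
  sorted[10] = vw$vvwvvuwwvuvvwvwuv
  sorted[11] = vwuvvw$vvwvvuwwvuvvw
  sorted[12] = vwvvuwwvuvvwvwuvvw$v
  sorted[13] = vwvwuvvw$vvwvvuwwvuv
  sorted[14] = w$vvwvvuwwvuvvwvwuvv
  sorted[15] = wuvvw$vvwvvuwwvuvvwv
  sorted[16] = wvuvvwvwuvvw$vvwvvuw
  sorted[17] = wvvuwwvuvvwvwuvvw$vv
  sorted[18] = wvwuvvw$vvwvvuwwvuvv
  sorted[19] = wwvuvvwvwuvvw$vvwvvu
sorted[18] = wvwuvvw$vvwvvuwwvuvv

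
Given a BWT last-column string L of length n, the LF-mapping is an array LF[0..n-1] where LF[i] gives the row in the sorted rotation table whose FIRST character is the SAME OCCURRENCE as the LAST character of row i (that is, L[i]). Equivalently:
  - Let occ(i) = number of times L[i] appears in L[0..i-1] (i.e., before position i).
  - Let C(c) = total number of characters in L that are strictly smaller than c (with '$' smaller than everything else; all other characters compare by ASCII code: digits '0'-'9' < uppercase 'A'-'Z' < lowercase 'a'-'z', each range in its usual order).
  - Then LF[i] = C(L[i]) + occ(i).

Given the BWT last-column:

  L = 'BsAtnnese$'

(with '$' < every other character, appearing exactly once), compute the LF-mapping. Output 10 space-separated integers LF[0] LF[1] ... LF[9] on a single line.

Answer: 2 7 1 9 5 6 3 8 4 0

Derivation:
Char counts: '$':1, 'A':1, 'B':1, 'e':2, 'n':2, 's':2, 't':1
C (first-col start): C('$')=0, C('A')=1, C('B')=2, C('e')=3, C('n')=5, C('s')=7, C('t')=9
L[0]='B': occ=0, LF[0]=C('B')+0=2+0=2
L[1]='s': occ=0, LF[1]=C('s')+0=7+0=7
L[2]='A': occ=0, LF[2]=C('A')+0=1+0=1
L[3]='t': occ=0, LF[3]=C('t')+0=9+0=9
L[4]='n': occ=0, LF[4]=C('n')+0=5+0=5
L[5]='n': occ=1, LF[5]=C('n')+1=5+1=6
L[6]='e': occ=0, LF[6]=C('e')+0=3+0=3
L[7]='s': occ=1, LF[7]=C('s')+1=7+1=8
L[8]='e': occ=1, LF[8]=C('e')+1=3+1=4
L[9]='$': occ=0, LF[9]=C('$')+0=0+0=0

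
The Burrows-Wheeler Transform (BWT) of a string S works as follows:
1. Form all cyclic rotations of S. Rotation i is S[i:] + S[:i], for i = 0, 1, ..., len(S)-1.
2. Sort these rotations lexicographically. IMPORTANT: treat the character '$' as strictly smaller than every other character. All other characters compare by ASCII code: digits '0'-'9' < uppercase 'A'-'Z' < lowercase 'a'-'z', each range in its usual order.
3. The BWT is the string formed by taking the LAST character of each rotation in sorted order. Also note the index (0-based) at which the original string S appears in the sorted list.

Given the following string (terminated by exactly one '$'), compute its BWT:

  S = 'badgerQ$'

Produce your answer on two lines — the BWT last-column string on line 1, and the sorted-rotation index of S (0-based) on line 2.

All 8 rotations (rotation i = S[i:]+S[:i]):
  rot[0] = badgerQ$
  rot[1] = adgerQ$b
  rot[2] = dgerQ$ba
  rot[3] = gerQ$bad
  rot[4] = erQ$badg
  rot[5] = rQ$badge
  rot[6] = Q$badger
  rot[7] = $badgerQ
Sorted (with $ < everything):
  sorted[0] = $badgerQ  (last char: 'Q')
  sorted[1] = Q$badger  (last char: 'r')
  sorted[2] = adgerQ$b  (last char: 'b')
  sorted[3] = badgerQ$  (last char: '$')
  sorted[4] = dgerQ$ba  (last char: 'a')
  sorted[5] = erQ$badg  (last char: 'g')
  sorted[6] = gerQ$bad  (last char: 'd')
  sorted[7] = rQ$badge  (last char: 'e')
Last column: Qrb$agde
Original string S is at sorted index 3

Answer: Qrb$agde
3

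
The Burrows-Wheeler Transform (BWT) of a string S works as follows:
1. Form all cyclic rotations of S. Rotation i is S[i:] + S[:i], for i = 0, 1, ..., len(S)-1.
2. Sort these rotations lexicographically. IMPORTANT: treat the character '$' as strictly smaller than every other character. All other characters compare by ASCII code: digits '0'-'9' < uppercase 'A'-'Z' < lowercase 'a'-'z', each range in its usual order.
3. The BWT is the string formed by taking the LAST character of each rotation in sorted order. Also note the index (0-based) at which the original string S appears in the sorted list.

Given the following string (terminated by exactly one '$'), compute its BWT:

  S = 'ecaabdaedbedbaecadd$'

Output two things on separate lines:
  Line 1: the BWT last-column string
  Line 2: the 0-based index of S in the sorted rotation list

Answer: dcacbddadeedbeea$aba
16

Derivation:
All 20 rotations (rotation i = S[i:]+S[:i]):
  rot[0] = ecaabdaedbedbaecadd$
  rot[1] = caabdaedbedbaecadd$e
  rot[2] = aabdaedbedbaecadd$ec
  rot[3] = abdaedbedbaecadd$eca
  rot[4] = bdaedbedbaecadd$ecaa
  rot[5] = daedbedbaecadd$ecaab
  rot[6] = aedbedbaecadd$ecaabd
  rot[7] = edbedbaecadd$ecaabda
  rot[8] = dbedbaecadd$ecaabdae
  rot[9] = bedbaecadd$ecaabdaed
  rot[10] = edbaecadd$ecaabdaedb
  rot[11] = dbaecadd$ecaabdaedbe
  rot[12] = baecadd$ecaabdaedbed
  rot[13] = aecadd$ecaabdaedbedb
  rot[14] = ecadd$ecaabdaedbedba
  rot[15] = cadd$ecaabdaedbedbae
  rot[16] = add$ecaabdaedbedbaec
  rot[17] = dd$ecaabdaedbedbaeca
  rot[18] = d$ecaabdaedbedbaecad
  rot[19] = $ecaabdaedbedbaecadd
Sorted (with $ < everything):
  sorted[0] = $ecaabdaedbedbaecadd  (last char: 'd')
  sorted[1] = aabdaedbedbaecadd$ec  (last char: 'c')
  sorted[2] = abdaedbedbaecadd$eca  (last char: 'a')
  sorted[3] = add$ecaabdaedbedbaec  (last char: 'c')
  sorted[4] = aecadd$ecaabdaedbedb  (last char: 'b')
  sorted[5] = aedbedbaecadd$ecaabd  (last char: 'd')
  sorted[6] = baecadd$ecaabdaedbed  (last char: 'd')
  sorted[7] = bdaedbedbaecadd$ecaa  (last char: 'a')
  sorted[8] = bedbaecadd$ecaabdaed  (last char: 'd')
  sorted[9] = caabdaedbedbaecadd$e  (last char: 'e')
  sorted[10] = cadd$ecaabdaedbedbae  (last char: 'e')
  sorted[11] = d$ecaabdaedbedbaecad  (last char: 'd')
  sorted[12] = daedbedbaecadd$ecaab  (last char: 'b')
  sorted[13] = dbaecadd$ecaabdaedbe  (last char: 'e')
  sorted[14] = dbedbaecadd$ecaabdae  (last char: 'e')
  sorted[15] = dd$ecaabdaedbedbaeca  (last char: 'a')
  sorted[16] = ecaabdaedbedbaecadd$  (last char: '$')
  sorted[17] = ecadd$ecaabdaedbedba  (last char: 'a')
  sorted[18] = edbaecadd$ecaabdaedb  (last char: 'b')
  sorted[19] = edbedbaecadd$ecaabda  (last char: 'a')
Last column: dcacbddadeedbeea$aba
Original string S is at sorted index 16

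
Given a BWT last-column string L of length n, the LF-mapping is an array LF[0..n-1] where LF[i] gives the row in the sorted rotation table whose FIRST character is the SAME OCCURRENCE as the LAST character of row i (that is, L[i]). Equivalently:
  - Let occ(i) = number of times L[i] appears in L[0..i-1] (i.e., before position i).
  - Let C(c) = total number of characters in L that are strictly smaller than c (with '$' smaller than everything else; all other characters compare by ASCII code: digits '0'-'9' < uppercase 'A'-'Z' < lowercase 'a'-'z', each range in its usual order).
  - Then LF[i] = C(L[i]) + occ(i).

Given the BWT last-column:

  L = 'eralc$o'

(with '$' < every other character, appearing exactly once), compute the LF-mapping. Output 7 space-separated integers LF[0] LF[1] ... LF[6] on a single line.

Answer: 3 6 1 4 2 0 5

Derivation:
Char counts: '$':1, 'a':1, 'c':1, 'e':1, 'l':1, 'o':1, 'r':1
C (first-col start): C('$')=0, C('a')=1, C('c')=2, C('e')=3, C('l')=4, C('o')=5, C('r')=6
L[0]='e': occ=0, LF[0]=C('e')+0=3+0=3
L[1]='r': occ=0, LF[1]=C('r')+0=6+0=6
L[2]='a': occ=0, LF[2]=C('a')+0=1+0=1
L[3]='l': occ=0, LF[3]=C('l')+0=4+0=4
L[4]='c': occ=0, LF[4]=C('c')+0=2+0=2
L[5]='$': occ=0, LF[5]=C('$')+0=0+0=0
L[6]='o': occ=0, LF[6]=C('o')+0=5+0=5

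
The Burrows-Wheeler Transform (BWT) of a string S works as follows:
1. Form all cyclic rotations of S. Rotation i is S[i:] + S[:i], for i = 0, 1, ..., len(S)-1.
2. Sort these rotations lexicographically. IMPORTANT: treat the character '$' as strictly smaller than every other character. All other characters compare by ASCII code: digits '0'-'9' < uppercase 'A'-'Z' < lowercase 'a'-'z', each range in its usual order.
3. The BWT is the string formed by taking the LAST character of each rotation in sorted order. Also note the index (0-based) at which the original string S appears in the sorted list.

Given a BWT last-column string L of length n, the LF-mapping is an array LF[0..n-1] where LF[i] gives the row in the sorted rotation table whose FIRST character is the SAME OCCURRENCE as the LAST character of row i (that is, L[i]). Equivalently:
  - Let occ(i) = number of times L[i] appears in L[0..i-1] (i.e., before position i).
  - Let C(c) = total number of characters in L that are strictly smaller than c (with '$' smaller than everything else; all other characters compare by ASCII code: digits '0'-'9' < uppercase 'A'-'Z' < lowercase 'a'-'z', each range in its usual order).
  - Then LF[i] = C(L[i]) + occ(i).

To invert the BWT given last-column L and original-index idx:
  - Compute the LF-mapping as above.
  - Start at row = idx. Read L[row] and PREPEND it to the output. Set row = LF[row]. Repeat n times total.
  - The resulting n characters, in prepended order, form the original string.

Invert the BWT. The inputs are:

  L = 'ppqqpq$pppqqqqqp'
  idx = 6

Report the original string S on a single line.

LF mapping: 1 2 8 9 3 10 0 4 5 6 11 12 13 14 15 7
Walk LF starting at row 6, prepending L[row]:
  step 1: row=6, L[6]='$', prepend. Next row=LF[6]=0
  step 2: row=0, L[0]='p', prepend. Next row=LF[0]=1
  step 3: row=1, L[1]='p', prepend. Next row=LF[1]=2
  step 4: row=2, L[2]='q', prepend. Next row=LF[2]=8
  step 5: row=8, L[8]='p', prepend. Next row=LF[8]=5
  step 6: row=5, L[5]='q', prepend. Next row=LF[5]=10
  step 7: row=10, L[10]='q', prepend. Next row=LF[10]=11
  step 8: row=11, L[11]='q', prepend. Next row=LF[11]=12
  step 9: row=12, L[12]='q', prepend. Next row=LF[12]=13
  step 10: row=13, L[13]='q', prepend. Next row=LF[13]=14
  step 11: row=14, L[14]='q', prepend. Next row=LF[14]=15
  step 12: row=15, L[15]='p', prepend. Next row=LF[15]=7
  step 13: row=7, L[7]='p', prepend. Next row=LF[7]=4
  step 14: row=4, L[4]='p', prepend. Next row=LF[4]=3
  step 15: row=3, L[3]='q', prepend. Next row=LF[3]=9
  step 16: row=9, L[9]='p', prepend. Next row=LF[9]=6
Reversed output: pqpppqqqqqqpqpp$

Answer: pqpppqqqqqqpqpp$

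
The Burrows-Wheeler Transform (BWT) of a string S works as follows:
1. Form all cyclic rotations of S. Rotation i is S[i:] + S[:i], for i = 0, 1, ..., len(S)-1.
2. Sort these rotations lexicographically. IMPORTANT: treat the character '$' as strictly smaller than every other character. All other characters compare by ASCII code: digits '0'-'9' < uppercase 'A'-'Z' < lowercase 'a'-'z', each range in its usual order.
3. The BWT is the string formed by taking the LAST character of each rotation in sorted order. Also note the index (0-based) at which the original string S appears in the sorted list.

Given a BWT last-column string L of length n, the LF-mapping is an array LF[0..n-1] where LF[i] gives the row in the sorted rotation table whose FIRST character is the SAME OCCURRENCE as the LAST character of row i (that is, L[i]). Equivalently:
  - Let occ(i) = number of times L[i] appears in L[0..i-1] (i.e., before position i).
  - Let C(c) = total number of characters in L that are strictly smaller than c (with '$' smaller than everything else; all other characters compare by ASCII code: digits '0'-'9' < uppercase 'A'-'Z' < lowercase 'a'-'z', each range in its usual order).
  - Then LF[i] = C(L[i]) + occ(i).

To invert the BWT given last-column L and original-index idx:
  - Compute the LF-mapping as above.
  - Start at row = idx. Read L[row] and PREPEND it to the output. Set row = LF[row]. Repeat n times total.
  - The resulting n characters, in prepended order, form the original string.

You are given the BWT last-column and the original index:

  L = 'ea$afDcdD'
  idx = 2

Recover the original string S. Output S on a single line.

LF mapping: 7 3 0 4 8 1 5 6 2
Walk LF starting at row 2, prepending L[row]:
  step 1: row=2, L[2]='$', prepend. Next row=LF[2]=0
  step 2: row=0, L[0]='e', prepend. Next row=LF[0]=7
  step 3: row=7, L[7]='d', prepend. Next row=LF[7]=6
  step 4: row=6, L[6]='c', prepend. Next row=LF[6]=5
  step 5: row=5, L[5]='D', prepend. Next row=LF[5]=1
  step 6: row=1, L[1]='a', prepend. Next row=LF[1]=3
  step 7: row=3, L[3]='a', prepend. Next row=LF[3]=4
  step 8: row=4, L[4]='f', prepend. Next row=LF[4]=8
  step 9: row=8, L[8]='D', prepend. Next row=LF[8]=2
Reversed output: DfaaDcde$

Answer: DfaaDcde$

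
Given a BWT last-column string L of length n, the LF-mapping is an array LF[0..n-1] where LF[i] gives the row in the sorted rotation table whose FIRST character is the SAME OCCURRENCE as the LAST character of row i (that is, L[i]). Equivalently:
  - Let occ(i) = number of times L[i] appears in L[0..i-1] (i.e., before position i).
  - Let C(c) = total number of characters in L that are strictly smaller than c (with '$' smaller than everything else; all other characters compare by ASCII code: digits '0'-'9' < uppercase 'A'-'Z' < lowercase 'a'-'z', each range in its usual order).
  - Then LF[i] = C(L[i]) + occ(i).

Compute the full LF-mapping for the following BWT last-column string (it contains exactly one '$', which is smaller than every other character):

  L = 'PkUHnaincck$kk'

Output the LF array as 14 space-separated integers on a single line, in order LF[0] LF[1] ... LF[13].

Char counts: '$':1, 'H':1, 'P':1, 'U':1, 'a':1, 'c':2, 'i':1, 'k':4, 'n':2
C (first-col start): C('$')=0, C('H')=1, C('P')=2, C('U')=3, C('a')=4, C('c')=5, C('i')=7, C('k')=8, C('n')=12
L[0]='P': occ=0, LF[0]=C('P')+0=2+0=2
L[1]='k': occ=0, LF[1]=C('k')+0=8+0=8
L[2]='U': occ=0, LF[2]=C('U')+0=3+0=3
L[3]='H': occ=0, LF[3]=C('H')+0=1+0=1
L[4]='n': occ=0, LF[4]=C('n')+0=12+0=12
L[5]='a': occ=0, LF[5]=C('a')+0=4+0=4
L[6]='i': occ=0, LF[6]=C('i')+0=7+0=7
L[7]='n': occ=1, LF[7]=C('n')+1=12+1=13
L[8]='c': occ=0, LF[8]=C('c')+0=5+0=5
L[9]='c': occ=1, LF[9]=C('c')+1=5+1=6
L[10]='k': occ=1, LF[10]=C('k')+1=8+1=9
L[11]='$': occ=0, LF[11]=C('$')+0=0+0=0
L[12]='k': occ=2, LF[12]=C('k')+2=8+2=10
L[13]='k': occ=3, LF[13]=C('k')+3=8+3=11

Answer: 2 8 3 1 12 4 7 13 5 6 9 0 10 11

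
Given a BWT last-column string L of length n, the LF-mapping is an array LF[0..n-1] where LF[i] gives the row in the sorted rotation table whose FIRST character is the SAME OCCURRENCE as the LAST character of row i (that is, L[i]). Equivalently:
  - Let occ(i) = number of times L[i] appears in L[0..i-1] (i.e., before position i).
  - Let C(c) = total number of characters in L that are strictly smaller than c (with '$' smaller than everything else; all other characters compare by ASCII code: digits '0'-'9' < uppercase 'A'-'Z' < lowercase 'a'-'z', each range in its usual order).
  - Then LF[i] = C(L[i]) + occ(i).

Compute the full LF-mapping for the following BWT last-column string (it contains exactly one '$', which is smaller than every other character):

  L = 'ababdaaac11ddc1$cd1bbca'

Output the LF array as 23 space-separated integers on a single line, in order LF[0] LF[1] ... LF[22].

Answer: 5 11 6 12 19 7 8 9 15 1 2 20 21 16 3 0 17 22 4 13 14 18 10

Derivation:
Char counts: '$':1, '1':4, 'a':6, 'b':4, 'c':4, 'd':4
C (first-col start): C('$')=0, C('1')=1, C('a')=5, C('b')=11, C('c')=15, C('d')=19
L[0]='a': occ=0, LF[0]=C('a')+0=5+0=5
L[1]='b': occ=0, LF[1]=C('b')+0=11+0=11
L[2]='a': occ=1, LF[2]=C('a')+1=5+1=6
L[3]='b': occ=1, LF[3]=C('b')+1=11+1=12
L[4]='d': occ=0, LF[4]=C('d')+0=19+0=19
L[5]='a': occ=2, LF[5]=C('a')+2=5+2=7
L[6]='a': occ=3, LF[6]=C('a')+3=5+3=8
L[7]='a': occ=4, LF[7]=C('a')+4=5+4=9
L[8]='c': occ=0, LF[8]=C('c')+0=15+0=15
L[9]='1': occ=0, LF[9]=C('1')+0=1+0=1
L[10]='1': occ=1, LF[10]=C('1')+1=1+1=2
L[11]='d': occ=1, LF[11]=C('d')+1=19+1=20
L[12]='d': occ=2, LF[12]=C('d')+2=19+2=21
L[13]='c': occ=1, LF[13]=C('c')+1=15+1=16
L[14]='1': occ=2, LF[14]=C('1')+2=1+2=3
L[15]='$': occ=0, LF[15]=C('$')+0=0+0=0
L[16]='c': occ=2, LF[16]=C('c')+2=15+2=17
L[17]='d': occ=3, LF[17]=C('d')+3=19+3=22
L[18]='1': occ=3, LF[18]=C('1')+3=1+3=4
L[19]='b': occ=2, LF[19]=C('b')+2=11+2=13
L[20]='b': occ=3, LF[20]=C('b')+3=11+3=14
L[21]='c': occ=3, LF[21]=C('c')+3=15+3=18
L[22]='a': occ=5, LF[22]=C('a')+5=5+5=10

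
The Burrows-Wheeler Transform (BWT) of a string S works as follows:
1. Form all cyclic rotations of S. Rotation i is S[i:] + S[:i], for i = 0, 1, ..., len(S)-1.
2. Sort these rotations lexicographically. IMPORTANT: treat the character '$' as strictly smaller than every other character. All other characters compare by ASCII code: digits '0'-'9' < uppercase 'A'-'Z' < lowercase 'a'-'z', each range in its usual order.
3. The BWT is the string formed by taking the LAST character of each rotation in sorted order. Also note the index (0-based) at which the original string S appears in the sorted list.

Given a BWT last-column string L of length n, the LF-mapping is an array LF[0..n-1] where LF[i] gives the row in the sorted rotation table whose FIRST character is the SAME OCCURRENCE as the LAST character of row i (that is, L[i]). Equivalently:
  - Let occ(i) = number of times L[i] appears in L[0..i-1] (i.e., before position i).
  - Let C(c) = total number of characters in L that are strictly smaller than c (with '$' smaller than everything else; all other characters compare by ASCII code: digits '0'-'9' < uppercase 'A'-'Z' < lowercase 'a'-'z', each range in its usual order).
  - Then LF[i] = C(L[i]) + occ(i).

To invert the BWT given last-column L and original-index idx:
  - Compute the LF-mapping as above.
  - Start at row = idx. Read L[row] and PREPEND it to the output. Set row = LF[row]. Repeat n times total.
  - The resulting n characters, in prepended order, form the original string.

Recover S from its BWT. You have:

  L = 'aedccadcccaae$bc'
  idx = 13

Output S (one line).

Answer: dcaccccacedabea$

Derivation:
LF mapping: 1 14 12 6 7 2 13 8 9 10 3 4 15 0 5 11
Walk LF starting at row 13, prepending L[row]:
  step 1: row=13, L[13]='$', prepend. Next row=LF[13]=0
  step 2: row=0, L[0]='a', prepend. Next row=LF[0]=1
  step 3: row=1, L[1]='e', prepend. Next row=LF[1]=14
  step 4: row=14, L[14]='b', prepend. Next row=LF[14]=5
  step 5: row=5, L[5]='a', prepend. Next row=LF[5]=2
  step 6: row=2, L[2]='d', prepend. Next row=LF[2]=12
  step 7: row=12, L[12]='e', prepend. Next row=LF[12]=15
  step 8: row=15, L[15]='c', prepend. Next row=LF[15]=11
  step 9: row=11, L[11]='a', prepend. Next row=LF[11]=4
  step 10: row=4, L[4]='c', prepend. Next row=LF[4]=7
  step 11: row=7, L[7]='c', prepend. Next row=LF[7]=8
  step 12: row=8, L[8]='c', prepend. Next row=LF[8]=9
  step 13: row=9, L[9]='c', prepend. Next row=LF[9]=10
  step 14: row=10, L[10]='a', prepend. Next row=LF[10]=3
  step 15: row=3, L[3]='c', prepend. Next row=LF[3]=6
  step 16: row=6, L[6]='d', prepend. Next row=LF[6]=13
Reversed output: dcaccccacedabea$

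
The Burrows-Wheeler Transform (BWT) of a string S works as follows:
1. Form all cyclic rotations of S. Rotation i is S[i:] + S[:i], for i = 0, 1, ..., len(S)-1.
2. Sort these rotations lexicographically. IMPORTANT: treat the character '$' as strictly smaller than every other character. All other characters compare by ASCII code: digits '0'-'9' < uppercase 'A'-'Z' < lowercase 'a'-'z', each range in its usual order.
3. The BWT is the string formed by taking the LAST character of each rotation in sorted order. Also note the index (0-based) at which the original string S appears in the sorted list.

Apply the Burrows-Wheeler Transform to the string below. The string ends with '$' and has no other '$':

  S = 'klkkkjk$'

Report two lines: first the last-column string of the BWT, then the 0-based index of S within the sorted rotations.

Answer: kkjkkl$k
6

Derivation:
All 8 rotations (rotation i = S[i:]+S[:i]):
  rot[0] = klkkkjk$
  rot[1] = lkkkjk$k
  rot[2] = kkkjk$kl
  rot[3] = kkjk$klk
  rot[4] = kjk$klkk
  rot[5] = jk$klkkk
  rot[6] = k$klkkkj
  rot[7] = $klkkkjk
Sorted (with $ < everything):
  sorted[0] = $klkkkjk  (last char: 'k')
  sorted[1] = jk$klkkk  (last char: 'k')
  sorted[2] = k$klkkkj  (last char: 'j')
  sorted[3] = kjk$klkk  (last char: 'k')
  sorted[4] = kkjk$klk  (last char: 'k')
  sorted[5] = kkkjk$kl  (last char: 'l')
  sorted[6] = klkkkjk$  (last char: '$')
  sorted[7] = lkkkjk$k  (last char: 'k')
Last column: kkjkkl$k
Original string S is at sorted index 6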